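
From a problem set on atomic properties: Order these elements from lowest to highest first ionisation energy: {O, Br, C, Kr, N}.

C < Br < O < Kr < N

IE₁ increases left→right with effective nuclear charge and decreases top→bottom as the valence shell moves farther out.
Neither a single period nor a single group — weigh both effects.
Br > C: the two effects oppose for this pair; the across-period effect wins (1140 vs 1086 kJ/mol).
O > Br: period and group pull opposite ways; the down-group shift dominates (1314 vs 1140 kJ/mol).
Kr > O: period and group pull opposite ways; the across-period shift dominates (1351 vs 1314 kJ/mol).
N > Kr: the two effects oppose for this pair; the down-group effect wins (1402 vs 1351 kJ/mol).
Note the exception: N has a higher first ionization energy than O, contrary to the simple trend — pairing an electron in O's 2p⁴ costs repulsion energy, so O ionizes more easily than half-filled N (2p³).
Approximate values (kJ/mol): C 1086, N 1402, O 1314, Br 1140, Kr 1351.
So from lowest to highest: C < Br < O < Kr < N.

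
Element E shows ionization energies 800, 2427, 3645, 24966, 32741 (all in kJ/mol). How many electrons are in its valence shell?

3

Look for the largest jump between consecutive ionization energies: IE4/IE3 ≈ 6.8, far larger than any earlier ratio.
That jump marks the point where a core electron is being removed. So the atom has 3 valence electrons.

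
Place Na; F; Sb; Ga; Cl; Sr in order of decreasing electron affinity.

Cl > F > Sb > Na > Ga > Sr

F is in period 2, group 17; Na is in period 3, group 1; Cl is in period 3, group 17; Ga is in period 4, group 13; Sr is in period 5, group 2; Sb is in period 5, group 15.
Electron affinity generally becomes more exothermic across a period toward the halogens and less exothermic down a group.
Neither a single period nor a single group — weigh both effects.
Ga > Sr: both effects reinforce here, so Ga is clearly the higher of the two.
Na > Ga: period and group pull opposite ways; the down-group shift dominates (53 vs 29 kJ/mol).
Sb > Na: period and group pull opposite ways; the across-period shift dominates (103 vs 53 kJ/mol).
F > Sb: both effects reinforce here, so F is clearly the higher of the two.
Cl > F: this pair runs against the simple trend — see the exception note.
Note the exception: Cl has a higher electron affinity than F, contrary to the simple trend — F's small 2p subshell makes the incoming electron feel strong e⁻–e⁻ repulsion, so Cl actually releases more energy on gaining an electron.
Tabulated electron affinity (kJ/mol): F 328, Na 53, Cl 349, Ga 29, Sr 5, Sb 103.
So from highest to lowest: Cl > F > Sb > Na > Ga > Sr.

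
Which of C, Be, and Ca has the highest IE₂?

C

After 1 electron has been removed, what remains? C⁺ still has 3 valence electrons; Be⁺ still has 1 valence electron; Ca⁺ still has 1 valence electron.
All are still removing valence electrons, so compare the +1 ions as you would atoms: IE_2 generally rises across a period (higher Z_eff) and falls down a group (larger shell), subject to the usual subshell exceptions.
Valence configurations: C⁺ [He]2s²2p¹, Be⁺ [He]2s¹, Ca⁺ [Ar]4s¹.
Tabulated IE_2 (kJ/mol): C 2353, Be 1757, Ca 1145.
Overall IE_2 order: Ca < Be < C.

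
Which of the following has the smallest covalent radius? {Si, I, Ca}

Radius decreases left→right (rising Z_eff, same n) and increases top→bottom (higher n).
Here both period and group differ, so the two effects have to be weighed against each other.
I > Si: the two effects oppose for this pair; the down-group effect wins (133 vs 116 pm).
Ca > I: the two effects oppose for this pair; the across-period effect wins (171 vs 133 pm).
Approximate values (pm): Si 116, Ca 171, I 133.
The smallest covalent radius among these belongs to Si.

Si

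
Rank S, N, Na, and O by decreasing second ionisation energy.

The second ionization energy removes an electron from the +1 ion. For each element: S⁺ still has 5 valence electrons; N⁺ still has 4 valence electrons; Na⁺ is the bare [Ne] core; O⁺ still has 5 valence electrons.
Pulling an electron out of a noble-gas core costs far more than removing a remaining valence electron, so Na sits at the high end of IE_2.
Valence configurations: S⁺ [Ne]3s²3p³, N⁺ [He]2s²2p², O⁺ [He]2s²2p³.
Approximate IE_2 values (kJ/mol): S 2252, N 2856, Na 4562, O 3388.
Overall IE_2 order: S < N < O < Na.

Na > O > N > S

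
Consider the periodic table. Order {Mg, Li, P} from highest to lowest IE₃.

Li, Mg, P

After 2 electrons have been removed, what remains? Mg²⁺ is the bare [Ne] core; Li²⁺ is already 1 electron into the core; P²⁺ still has 3 valence electrons.
Core electrons are held far more tightly than valence electrons, so Mg and Li top the IE_3 order.
Approximate IE_3 values (kJ/mol): Mg 7733, Li 11815, P 2914.
Putting it together, IE_3: P < Mg < Li.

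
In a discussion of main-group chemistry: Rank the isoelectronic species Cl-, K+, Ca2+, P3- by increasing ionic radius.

All of these have 18 electrons, so size is governed by nuclear charge alone: the more protons, the stronger the pull on the same electron cloud, and the smaller the ion.
Nuclear charges: Ca2+ (Z=20), K+ (Z=19), Cl- (Z=17), P3- (Z=15).
Smallest to largest: Ca2+ < K+ < Cl- < P3-.

Ca2+ < K+ < Cl- < P3-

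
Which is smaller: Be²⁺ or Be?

Be²⁺

Forming Be²⁺ removes 2 electrons from Be. Fewer electrons for the same nuclear charge means less shielding and a higher Z_eff on the remaining electrons, and for main-group metals the entire outer shell is lost.
A cation is smaller than its parent atom: Be²⁺ < Be.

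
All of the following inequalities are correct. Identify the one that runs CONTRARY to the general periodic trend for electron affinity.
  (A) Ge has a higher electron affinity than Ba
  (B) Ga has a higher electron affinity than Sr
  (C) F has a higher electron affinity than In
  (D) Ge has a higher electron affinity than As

(D)

The general trend: electron affinity increases across a period and decreases down a group.
(A) Ge (period 4, group 14) vs Ba (period 6, group 2): the stated order agrees with the simple trend.
(B) Ga (period 4, group 13) vs Sr (period 5, group 2): the stated order agrees with the simple trend.
(C) F (period 2, group 17) vs In (period 5, group 13): the stated order agrees with the simple trend.
(D) Ge (period 4, group 14) vs As (period 4, group 15): the stated order contradicts the simple trend.
The exception is (D): adding an electron to As's half-filled 4p³ is unfavourable, so Ge (4p²) has the more exothermic EA.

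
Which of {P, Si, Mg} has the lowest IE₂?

Mg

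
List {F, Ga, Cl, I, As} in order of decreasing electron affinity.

F is in period 2, group 17; Cl is in period 3, group 17; Ga is in period 4, group 13; As is in period 4, group 15; I is in period 5, group 17.
EA tends to increase across a period and decrease down a group, though the pattern is less regular than for IE or radius.
Here both period and group differ, so the two effects have to be weighed against each other.
As > Ga: both are in period 4; the period trend gives As the larger value.
I > As: period and group pull opposite ways; the across-period shift dominates (295 vs 78 kJ/mol).
F > I: F sits above I in group 17, so the down-group effect alone puts F higher.
Cl > F: this pair runs against the simple trend — see the exception note.
Note the exception: Cl has a higher electron affinity than F, contrary to the simple trend — F's small 2p subshell makes the incoming electron feel strong e⁻–e⁻ repulsion, so Cl actually releases more energy on gaining an electron.
For reference (kJ/mol): F 328, Cl 349, Ga 29, As 78, I 295.
So from highest to lowest: Cl > F > I > As > Ga.

Cl, F, I, As, Ga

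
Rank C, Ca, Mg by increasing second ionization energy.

Ca < Mg < C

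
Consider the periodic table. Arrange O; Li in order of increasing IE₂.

Consider each +1 ion: O⁺ still has 5 valence electrons; Li⁺ is the bare [He] core.
Breaking into a closed-shell core is much more expensive than removing a leftover valence electron — Li has the largest IE_2 here.
Approximate IE_2 values (kJ/mol): O 3388, Li 7298.
Hence IE_2: O < Li.

O < Li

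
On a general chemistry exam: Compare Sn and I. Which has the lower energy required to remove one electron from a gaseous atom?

Sn

Sn is in period 5, group 14; I is in period 5, group 17.
Across a period the outer electron is held more tightly (higher IE₁); down a group it sits in a higher shell, more shielded, and comes off more easily.
All lie in period 5, so first ionization energy increases left to right.
So Sn has the lower energy required to remove one electron from a gaseous atom (Sn < I).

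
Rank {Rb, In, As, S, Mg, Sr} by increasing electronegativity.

Mg is in period 3, group 2; S is in period 3, group 16; As is in period 4, group 15; Rb is in period 5, group 1; Sr is in period 5, group 2; In is in period 5, group 13.
Atoms toward the upper right of the periodic table pull bonding electrons most strongly.
These span different periods and groups, so the two trends combine.
Sr > Rb: Sr lies to the right of Rb in period 5, so the across-period effect alone puts Sr higher.
Mg > Sr: Mg sits above Sr in group 2, so the down-group effect alone puts Mg higher.
In > Mg: the two effects oppose for this pair; the across-period effect wins (1.78 vs 1.31).
As > In: relative to In, both the across-period and down-group shifts push As's electronegativity up.
S > As: relative to As, both the across-period and down-group shifts push S's electronegativity up.
For reference (Pauling): Mg 1.31, S 2.58, As 2.18, Rb 0.82, Sr 0.95, In 1.78.
So from lowest to highest: Rb < Sr < Mg < In < As < S.

Rb, Sr, Mg, In, As, S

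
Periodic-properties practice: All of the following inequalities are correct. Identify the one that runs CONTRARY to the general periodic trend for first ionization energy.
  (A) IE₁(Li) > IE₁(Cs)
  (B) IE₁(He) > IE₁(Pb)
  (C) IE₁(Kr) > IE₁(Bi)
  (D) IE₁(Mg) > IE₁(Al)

(D)

The general trend: first ionization energy increases across a period and decreases down a group.
(A) Li (period 2, group 1) vs Cs (period 6, group 1): the stated order agrees with the simple trend.
(B) He (period 1, group 18) vs Pb (period 6, group 14): the stated order agrees with the simple trend.
(C) Kr (period 4, group 18) vs Bi (period 6, group 15): the stated order agrees with the simple trend.
(D) Mg (period 3, group 2) vs Al (period 3, group 13): the stated order contradicts the simple trend.
The exception is (D): Al's single 3p electron is easier to remove than one from Mg's filled 3s².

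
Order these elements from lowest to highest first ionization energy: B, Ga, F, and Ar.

Ga < B < Ar < F

Removing the outermost electron gets harder across a period and easier down a group.
Here both period and group differ, so the two effects have to be weighed against each other.
B > Ga: B sits above Ga in group 13, so the down-group effect alone puts B higher.
Ar > B: the two effects oppose for this pair; the across-period effect wins (1521 vs 801 kJ/mol).
F > Ar: the two effects oppose for this pair; the down-group effect wins (1681 vs 1521 kJ/mol).
Approximate values (kJ/mol): B 801, F 1681, Ar 1521, Ga 579.
So from lowest to highest: Ga < B < Ar < F.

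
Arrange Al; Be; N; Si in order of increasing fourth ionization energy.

The fourth ionization energy removes an electron from the +3 ion. For each element: Al³⁺ is the bare [Ne] core; Be³⁺ is already 1 electron into the core; N³⁺ still has 2 valence electrons; Si³⁺ still has 1 valence electron.
Breaking into a closed-shell core is much more expensive than removing a leftover valence electron — Al and Be have the largest IE_4 here.
Valence configurations: N³⁺ [He]2s², Si³⁺ [Ne]3s¹.
Approximate IE_4 values (kJ/mol): Al 11577, Be 21007, N 7475, Si 4356.
So the fourth ionization energies run Si < N < Al < Be.

Si < N < Al < Be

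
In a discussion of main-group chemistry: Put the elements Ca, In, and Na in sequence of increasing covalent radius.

In < Na < Ca

Na is in period 3, group 1; Ca is in period 4, group 2; In is in period 5, group 13.
Atomic radius shrinks across a period as nuclear charge pulls the same shell inward, and grows down a group as new shells are added.
These sit on a diagonal, where the across-period and down-group effects partly cancel.
Na > In: the two effects oppose for this pair; the across-period effect wins (155 vs 142 pm).
Ca > Na: period and group pull opposite ways; the down-group shift dominates (171 vs 155 pm).
For reference (pm): Na 155, Ca 171, In 142.
So from smallest to largest: In < Na < Ca.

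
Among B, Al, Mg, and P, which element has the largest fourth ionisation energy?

After 3 electrons have been removed, what remains? B³⁺ is the bare [He] core; Al³⁺ is the bare [Ne] core; Mg³⁺ is already 1 electron into the core; P³⁺ still has 2 valence electrons.
Pulling an electron out of a noble-gas core costs far more than removing a remaining valence electron, so Mg, Al and B sit at the high end of IE_4.
Approximate IE_4 values (kJ/mol): B 25026, Al 11577, Mg 10543, P 4964.
Putting it together, IE_4: P < Mg < Al < B.

B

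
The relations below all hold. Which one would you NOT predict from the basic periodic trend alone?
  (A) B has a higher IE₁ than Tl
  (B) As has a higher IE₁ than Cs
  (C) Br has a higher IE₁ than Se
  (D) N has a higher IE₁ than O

(D)

The general trend: IE₁ increases across a period and decreases down a group.
(A) B (period 2, group 13) vs Tl (period 6, group 13): the stated order agrees with the simple trend.
(B) As (period 4, group 15) vs Cs (period 6, group 1): the stated order agrees with the simple trend.
(C) Br (period 4, group 17) vs Se (period 4, group 16): the stated order agrees with the simple trend.
(D) N (period 2, group 15) vs O (period 2, group 16): the stated order contradicts the simple trend.
The exception is (D): pairing an electron in O's 2p⁴ costs repulsion energy, so O ionizes more easily than half-filled N (2p³).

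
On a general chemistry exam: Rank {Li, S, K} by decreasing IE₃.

The third ionization energy removes an electron from the +2 ion. For each element: Li²⁺ is already 1 electron into the core; S²⁺ still has 4 valence electrons; K²⁺ is already 1 electron into the core.
Breaking into a closed-shell core is much more expensive than removing a leftover valence electron — K and Li have the largest IE_3 here.
Approximate IE_3 values (kJ/mol): Li 11815, S 3357, K 4420.
So the third ionization energies run S < K < Li.

Li > K > S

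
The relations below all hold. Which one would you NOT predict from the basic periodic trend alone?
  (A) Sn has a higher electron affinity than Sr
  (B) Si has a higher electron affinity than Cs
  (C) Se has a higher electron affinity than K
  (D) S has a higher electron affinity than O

(D)

The general trend: electron affinity increases across a period and decreases down a group.
(A) Sn (period 5, group 14) vs Sr (period 5, group 2): the stated order agrees with the simple trend.
(B) Si (period 3, group 14) vs Cs (period 6, group 1): the stated order agrees with the simple trend.
(C) Se (period 4, group 16) vs K (period 4, group 1): the stated order agrees with the simple trend.
(D) S (period 3, group 16) vs O (period 2, group 16): the stated order contradicts the simple trend.
The exception is (D): the compact 2p subshell of O repels the added electron more than S's larger 3p does.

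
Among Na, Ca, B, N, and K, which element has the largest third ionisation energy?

Na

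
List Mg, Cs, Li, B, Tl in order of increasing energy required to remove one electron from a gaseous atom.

Cs < Li < Tl < Mg < B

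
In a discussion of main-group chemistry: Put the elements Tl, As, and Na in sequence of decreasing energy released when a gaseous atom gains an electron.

Na is in period 3, group 1; As is in period 4, group 15; Tl is in period 6, group 13.
Adding an electron releases more energy for atoms nearer the top right (short of the noble gases).
Here both period and group differ, so the two effects have to be weighed against each other.
Na > Tl: period and group pull opposite ways; the down-group shift dominates (53 vs 19 kJ/mol).
As > Na: the two effects oppose for this pair; the across-period effect wins (78 vs 53 kJ/mol).
Tabulated electron affinity (kJ/mol): Na 53, As 78, Tl 19.
So from highest to lowest: As > Na > Tl.

As, Na, Tl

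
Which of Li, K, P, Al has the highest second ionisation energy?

Li

Consider each +1 ion: Li⁺ is the bare [He] core; K⁺ is the bare [Ar] core; P⁺ still has 4 valence electrons; Al⁺ still has 2 valence electrons.
Core electrons are held far more tightly than valence electrons, so K and Li top the IE_2 order.
Valence configurations: P⁺ [Ne]3s²3p², Al⁺ [Ne]3s².
Approximate IE_2 values (kJ/mol): Li 7298, K 3052, P 1907, Al 1817.
Hence IE_2: Al < P < K < Li.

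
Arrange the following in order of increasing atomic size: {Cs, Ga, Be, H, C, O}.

H is in period 1, group 1; Be is in period 2, group 2; C is in period 2, group 14; O is in period 2, group 16; Ga is in period 4, group 13; Cs is in period 6, group 1.
Moving right in a period, electrons are added to the same shell under a stronger nuclear pull, so atoms get smaller; moving down, a new shell is opened and atoms get larger.
These span different periods and groups, so the two trends combine.
O > H: period and group pull opposite ways; the down-group shift dominates (63 vs 32 pm).
C > O: C lies to the left of O in period 2, so the across-period effect alone puts C larger.
Be > C: both are in period 2; the period trend gives Be the larger value.
Ga > Be: the two effects oppose for this pair; the down-group effect wins (124 vs 102 pm).
Cs > Ga: relative to Ga, both the across-period and down-group shifts push Cs's atomic radius up.
Tabulated atomic radius (pm): H 32, Be 102, C 75, O 63, Ga 124, Cs 232.
So from smallest to largest: H < O < C < Be < Ga < Cs.

H < O < C < Be < Ga < Cs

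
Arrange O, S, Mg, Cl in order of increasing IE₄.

S < Cl < O < Mg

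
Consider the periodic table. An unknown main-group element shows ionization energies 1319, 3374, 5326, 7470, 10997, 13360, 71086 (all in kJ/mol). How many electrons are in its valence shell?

6

Look for the largest jump between consecutive ionization energies: IE7/IE6 ≈ 5.3, far larger than any earlier ratio.
That jump marks the point where a core electron is being removed. So the atom has 6 valence electrons.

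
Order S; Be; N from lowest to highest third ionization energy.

S < N < Be

After 2 electrons have been removed, what remains? S²⁺ still has 4 valence electrons; Be²⁺ is the bare [He] core; N²⁺ still has 3 valence electrons.
Breaking into a closed-shell core is much more expensive than removing a leftover valence electron — Be has the largest IE_3 here.
Valence configurations: S²⁺ [Ne]3s²3p², N²⁺ [He]2s²2p¹.
Approximate IE_3 values (kJ/mol): S 3357, Be 14849, N 4578.
Putting it together, IE_3: S < N < Be.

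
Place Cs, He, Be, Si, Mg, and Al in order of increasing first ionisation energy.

Cs, Al, Mg, Si, Be, He

First ionization energy rises across a period (greater Z_eff holds electrons more tightly) and falls down a group (valence electrons are farther from the nucleus).
Neither a single period nor a single group — weigh both effects.
Al > Cs: relative to Cs, both the across-period and down-group shifts push Al's first ionization energy up.
Mg > Al: this pair runs against the simple trend — see the exception note.
Si > Mg: both are in period 3; the period trend gives Si the larger value.
Be > Si: period and group pull opposite ways; the down-group shift dominates (900 vs 786 kJ/mol).
He > Be: relative to Be, both the across-period and down-group shifts push He's first ionization energy up.
Note the exception: Mg has a higher first ionization energy than Al, contrary to the simple trend — Al's single 3p electron is easier to remove than one from Mg's filled 3s².
Tabulated first ionization energy (kJ/mol): He 2372, Be 900, Mg 738, Al 578, Si 786, Cs 376.
So from lowest to highest: Cs < Al < Mg < Si < Be < He.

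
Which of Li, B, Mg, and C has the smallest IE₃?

The third ionization energy removes an electron from the +2 ion. For each element: Li²⁺ is already 1 electron into the core; B²⁺ still has 1 valence electron; Mg²⁺ is the bare [Ne] core; C²⁺ still has 2 valence electrons.
Breaking into a closed-shell core is much more expensive than removing a leftover valence electron — Mg and Li have the largest IE_3 here.
Valence configurations: B²⁺ [He]2s¹, C²⁺ [He]2s².
The numbers (kJ/mol): Li 11815, B 3660, Mg 7733, C 4620.
Hence IE_3: B < C < Mg < Li.

B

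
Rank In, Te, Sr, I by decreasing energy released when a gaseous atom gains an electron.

Sr is in period 5, group 2; In is in period 5, group 13; Te is in period 5, group 16; I is in period 5, group 17.
Adding an electron releases more energy for atoms nearer the top right (short of the noble gases).
All lie in period 5, so electron affinity increases left to right.
So from highest to lowest: I > Te > In > Sr.

I > Te > In > Sr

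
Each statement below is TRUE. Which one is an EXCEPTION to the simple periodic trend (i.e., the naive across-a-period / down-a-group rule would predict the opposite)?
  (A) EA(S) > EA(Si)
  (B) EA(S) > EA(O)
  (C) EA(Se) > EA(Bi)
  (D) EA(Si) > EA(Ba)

(B)

The general trend: electron affinity increases across a period and decreases down a group.
(A) S (period 3, group 16) vs Si (period 3, group 14): the stated order agrees with the simple trend.
(B) S (period 3, group 16) vs O (period 2, group 16): the stated order contradicts the simple trend.
(C) Se (period 4, group 16) vs Bi (period 6, group 15): the stated order agrees with the simple trend.
(D) Si (period 3, group 14) vs Ba (period 6, group 2): the stated order agrees with the simple trend.
The exception is (B): the compact 2p subshell of O repels the added electron more than S's larger 3p does.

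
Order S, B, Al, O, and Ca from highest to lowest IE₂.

O, B, S, Al, Ca

The second ionization energy removes an electron from the +1 ion. For each element: S⁺ still has 5 valence electrons; B⁺ still has 2 valence electrons; Al⁺ still has 2 valence electrons; O⁺ still has 5 valence electrons; Ca⁺ still has 1 valence electron.
All are still removing valence electrons, so compare the +1 ions as you would atoms: IE_2 generally rises across a period (higher Z_eff) and falls down a group (larger shell), subject to the usual subshell exceptions.
Valence configurations: S⁺ [Ne]3s²3p³, B⁺ [He]2s², Al⁺ [Ne]3s², O⁺ [He]2s²2p³, Ca⁺ [Ar]4s¹.
The numbers (kJ/mol): S 2252, B 2427, Al 1817, O 3388, Ca 1145.
So the second ionization energies run Ca < Al < S < B < O.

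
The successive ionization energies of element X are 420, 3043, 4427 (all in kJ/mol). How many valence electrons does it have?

1

Look for the largest jump between consecutive ionization energies: IE2/IE1 ≈ 7.2, far larger than any earlier ratio.
That jump marks the point where a core electron is being removed. So the atom has 1 valence electron.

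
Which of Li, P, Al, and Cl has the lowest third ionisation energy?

After 2 electrons have been removed, what remains? Li²⁺ is already 1 electron into the core; P²⁺ still has 3 valence electrons; Al²⁺ still has 1 valence electron; Cl²⁺ still has 5 valence electrons.
Breaking into a closed-shell core is much more expensive than removing a leftover valence electron — Li has the largest IE_3 here.
Valence configurations: P²⁺ [Ne]3s²3p¹, Al²⁺ [Ne]3s¹, Cl²⁺ [Ne]3s²3p³.
Tabulated IE_3 (kJ/mol): Li 11815, P 2914, Al 2745, Cl 3822.
Hence IE_3: Al < P < Cl < Li.

Al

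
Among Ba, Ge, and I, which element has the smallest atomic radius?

Ge

Moving right in a period, electrons are added to the same shell under a stronger nuclear pull, so atoms get smaller; moving down, a new shell is opened and atoms get larger.
Here both period and group differ, so the two effects have to be weighed against each other.
I > Ge: the two effects oppose for this pair; the down-group effect wins (133 vs 121 pm).
Ba > I: relative to I, both the across-period and down-group shifts push Ba's atomic radius up.
Tabulated atomic radius (pm): Ge 121, I 133, Ba 196.
The smallest atomic radius among these belongs to Ge.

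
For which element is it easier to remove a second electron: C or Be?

Consider each +1 ion: C⁺ still has 3 valence electrons; Be⁺ still has 1 valence electron.
All are still removing valence electrons, so compare the +1 ions as you would atoms: IE_2 generally rises across a period (higher Z_eff) and falls down a group (larger shell), subject to the usual subshell exceptions.
Valence configurations: C⁺ [He]2s²2p¹, Be⁺ [He]2s¹.
Approximate IE_2 values (kJ/mol): C 2353, Be 1757.
So the second ionization energies run Be < C.

Be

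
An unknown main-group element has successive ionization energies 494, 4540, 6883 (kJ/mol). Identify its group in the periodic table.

Look for the largest jump between consecutive ionization energies: IE2/IE1 ≈ 9.2, far larger than any earlier ratio.
That jump marks the point where a core electron is being removed. So the atom has 1 valence electron.
A main-group element with 1 valence electron is in group 1.

Group 1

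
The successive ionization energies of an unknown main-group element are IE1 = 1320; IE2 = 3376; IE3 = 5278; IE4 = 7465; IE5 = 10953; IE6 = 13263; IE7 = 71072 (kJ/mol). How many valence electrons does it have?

Look for the largest jump between consecutive ionization energies: IE7/IE6 ≈ 5.4, far larger than any earlier ratio.
That jump marks the point where a core electron is being removed. So the atom has 6 valence electrons.

6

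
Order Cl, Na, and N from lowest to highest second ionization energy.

Cl < N < Na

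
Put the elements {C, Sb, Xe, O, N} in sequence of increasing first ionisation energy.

Sb < C < Xe < O < N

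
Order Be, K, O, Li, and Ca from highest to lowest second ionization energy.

After 1 electron has been removed, what remains? Be⁺ still has 1 valence electron; K⁺ is the bare [Ar] core; O⁺ still has 5 valence electrons; Li⁺ is the bare [He] core; Ca⁺ still has 1 valence electron.
Usually core removal costs more than valence removal, but here the competition is close: a tightly held n=2 valence electron can cost more to remove than an n=3 core electron, so the actual values have to decide it.
Valence configurations: Be⁺ [He]2s¹, O⁺ [He]2s²2p³, Ca⁺ [Ar]4s¹.
Approximate IE_2 values (kJ/mol): Be 1757, K 3052, O 3388, Li 7298, Ca 1145.
Hence IE_2: Ca < Be < K < O < Li.

Li > O > K > Be > Ca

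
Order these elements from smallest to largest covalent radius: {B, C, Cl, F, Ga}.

Atomic radius shrinks across a period as nuclear charge pulls the same shell inward, and grows down a group as new shells are added.
These span different periods and groups, so the two trends combine.
C > F: C lies to the left of F in period 2, so the across-period effect alone puts C larger.
B > C: both are in period 2; the period trend gives B the larger value.
Cl > B: period and group pull opposite ways; the down-group shift dominates (99 vs 85 pm).
Ga > Cl: relative to Cl, both the across-period and down-group shifts push Ga's atomic radius up.
For reference (pm): B 85, C 75, F 64, Cl 99, Ga 124.
So from smallest to largest: F < C < B < Cl < Ga.

F < C < B < Cl < Ga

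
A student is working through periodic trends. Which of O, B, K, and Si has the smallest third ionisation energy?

Si

After 2 electrons have been removed, what remains? O²⁺ still has 4 valence electrons; B²⁺ still has 1 valence electron; K²⁺ is already 1 electron into the core; Si²⁺ still has 2 valence electrons.
Usually core removal costs more than valence removal, but here the competition is close: a tightly held n=2 valence electron can cost more to remove than an n=3 core electron, so the actual values have to decide it.
Valence configurations: O²⁺ [He]2s²2p², B²⁺ [He]2s¹, Si²⁺ [Ne]3s².
Approximate IE_3 values (kJ/mol): O 5300, B 3660, K 4420, Si 3232.
Putting it together, IE_3: Si < B < K < O.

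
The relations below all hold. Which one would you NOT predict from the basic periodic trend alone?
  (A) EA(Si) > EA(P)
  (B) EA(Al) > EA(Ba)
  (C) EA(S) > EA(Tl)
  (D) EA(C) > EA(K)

The general trend: electron affinity increases across a period and decreases down a group.
(A) Si (period 3, group 14) vs P (period 3, group 15): the stated order contradicts the simple trend.
(B) Al (period 3, group 13) vs Ba (period 6, group 2): the stated order agrees with the simple trend.
(C) S (period 3, group 16) vs Tl (period 6, group 13): the stated order agrees with the simple trend.
(D) C (period 2, group 14) vs K (period 4, group 1): the stated order agrees with the simple trend.
The exception is (A): adding an electron to P's half-filled 3p³ is unfavourable, so Si (3p²) has the more exothermic EA.

(A)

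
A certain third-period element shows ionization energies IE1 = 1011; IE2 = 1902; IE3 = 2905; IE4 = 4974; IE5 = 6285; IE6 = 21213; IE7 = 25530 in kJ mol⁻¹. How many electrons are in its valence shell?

Look for the largest jump between consecutive ionization energies: IE6/IE5 ≈ 3.4, far larger than any earlier ratio.
That jump marks the point where a core electron is being removed. So the atom has 5 valence electrons.

5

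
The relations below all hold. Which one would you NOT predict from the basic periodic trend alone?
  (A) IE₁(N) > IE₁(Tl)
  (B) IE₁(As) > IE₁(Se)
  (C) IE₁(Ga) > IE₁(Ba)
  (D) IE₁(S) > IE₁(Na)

The general trend: first ionization energy increases across a period and decreases down a group.
(A) N (period 2, group 15) vs Tl (period 6, group 13): the stated order agrees with the simple trend.
(B) As (period 4, group 15) vs Se (period 4, group 16): the stated order contradicts the simple trend.
(C) Ga (period 4, group 13) vs Ba (period 6, group 2): the stated order agrees with the simple trend.
(D) S (period 3, group 16) vs Na (period 3, group 1): the stated order agrees with the simple trend.
The exception is (B): Se (4p⁴) ionizes more easily than half-filled As (4p³).

(B)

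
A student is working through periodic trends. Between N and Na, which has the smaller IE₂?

N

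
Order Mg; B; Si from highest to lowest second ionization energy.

Consider each +1 ion: Mg⁺ still has 1 valence electron; B⁺ still has 2 valence electrons; Si⁺ still has 3 valence electrons.
All are still removing valence electrons, so compare the +1 ions as you would atoms: IE_2 generally rises across a period (higher Z_eff) and falls down a group (larger shell), subject to the usual subshell exceptions.
Valence configurations: Mg⁺ [Ne]3s¹, B⁺ [He]2s², Si⁺ [Ne]3s²3p¹.
Tabulated IE_2 (kJ/mol): Mg 1451, B 2427, Si 1577.
Overall IE_2 order: Mg < Si < B.

B, Si, Mg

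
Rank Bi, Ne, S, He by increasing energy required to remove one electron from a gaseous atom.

Bi, S, Ne, He

Across a period the outer electron is held more tightly (higher IE₁); down a group it sits in a higher shell, more shielded, and comes off more easily.
Neither a single period nor a single group — weigh both effects.
S > Bi: both effects reinforce here, so S is clearly the higher of the two.
Ne > S: both effects reinforce here, so Ne is clearly the higher of the two.
He > Ne: He sits above Ne in group 18, so the down-group effect alone puts He higher.
For reference (kJ/mol): He 2372, Ne 2081, S 1000, Bi 703.
So from lowest to highest: Bi < S < Ne < He.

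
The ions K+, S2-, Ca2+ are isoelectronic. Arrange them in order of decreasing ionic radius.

All of these have 18 electrons, so size is governed by nuclear charge alone: the more protons, the stronger the pull on the same electron cloud, and the smaller the ion.
Nuclear charges: Ca2+ (Z=20), K+ (Z=19), S2- (Z=16).
Largest to smallest: S2- > K+ > Ca2+.

S2- > K+ > Ca2+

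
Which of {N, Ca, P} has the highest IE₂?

IE_2 is the cost of taking one more electron from the +1 cation: N⁺ still has 4 valence electrons; Ca⁺ still has 1 valence electron; P⁺ still has 4 valence electrons.
All are still removing valence electrons, so compare the +1 ions as you would atoms: IE_2 generally rises across a period (higher Z_eff) and falls down a group (larger shell), subject to the usual subshell exceptions.
Valence configurations: N⁺ [He]2s²2p², Ca⁺ [Ar]4s¹, P⁺ [Ne]3s²3p².
Approximate IE_2 values (kJ/mol): N 2856, Ca 1145, P 1907.
So the second ionization energies run Ca < P < N.

N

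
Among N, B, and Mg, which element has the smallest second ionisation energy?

Mg

Consider each +1 ion: N⁺ still has 4 valence electrons; B⁺ still has 2 valence electrons; Mg⁺ still has 1 valence electron.
All are still removing valence electrons, so compare the +1 ions as you would atoms: IE_2 generally rises across a period (higher Z_eff) and falls down a group (larger shell), subject to the usual subshell exceptions.
Valence configurations: N⁺ [He]2s²2p², B⁺ [He]2s², Mg⁺ [Ne]3s¹.
Tabulated IE_2 (kJ/mol): N 2856, B 2427, Mg 1451.
Hence IE_2: Mg < B < N.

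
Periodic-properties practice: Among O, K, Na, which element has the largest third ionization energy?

The third ionization energy removes an electron from the +2 ion. For each element: O²⁺ still has 4 valence electrons; K²⁺ is already 1 electron into the core; Na²⁺ is already 1 electron into the core.
Usually core removal costs more than valence removal, but here the competition is close: a tightly held n=2 valence electron can cost more to remove than an n=3 core electron, so the actual values have to decide it.
The numbers (kJ/mol): O 5300, K 4420, Na 6910.
So the third ionization energies run K < O < Na.

Na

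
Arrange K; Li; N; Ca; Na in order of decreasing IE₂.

IE_2 is the cost of taking one more electron from the +1 cation: K⁺ is the bare [Ar] core; Li⁺ is the bare [He] core; N⁺ still has 4 valence electrons; Ca⁺ still has 1 valence electron; Na⁺ is the bare [Ne] core.
Core electrons are held far more tightly than valence electrons, so K, Na and Li top the IE_2 order.
Valence configurations: N⁺ [He]2s²2p², Ca⁺ [Ar]4s¹.
The numbers (kJ/mol): K 3052, Li 7298, N 2856, Ca 1145, Na 4562.
Overall IE_2 order: Ca < N < K < Na < Li.

Li > Na > K > N > Ca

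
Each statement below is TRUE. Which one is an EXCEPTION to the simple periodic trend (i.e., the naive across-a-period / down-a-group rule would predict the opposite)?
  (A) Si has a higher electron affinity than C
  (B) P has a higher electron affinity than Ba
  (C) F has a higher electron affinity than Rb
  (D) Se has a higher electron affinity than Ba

(A)

The general trend: electron affinity increases across a period and decreases down a group.
(A) Si (period 3, group 14) vs C (period 2, group 14): the stated order contradicts the simple trend.
(B) P (period 3, group 15) vs Ba (period 6, group 2): the stated order agrees with the simple trend.
(C) F (period 2, group 17) vs Rb (period 5, group 1): the stated order agrees with the simple trend.
(D) Se (period 4, group 16) vs Ba (period 6, group 2): the stated order agrees with the simple trend.
The exception is (A): Si's larger, more diffuse 3p orbitals accept an added electron slightly more readily than C's compact 2p.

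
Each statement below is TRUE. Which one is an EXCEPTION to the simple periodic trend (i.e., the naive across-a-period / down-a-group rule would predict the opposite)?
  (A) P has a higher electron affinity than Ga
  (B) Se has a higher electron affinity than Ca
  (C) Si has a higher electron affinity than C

The general trend: electron affinity increases across a period and decreases down a group.
(A) P (period 3, group 15) vs Ga (period 4, group 13): the stated order agrees with the simple trend.
(B) Se (period 4, group 16) vs Ca (period 4, group 2): the stated order agrees with the simple trend.
(C) Si (period 3, group 14) vs C (period 2, group 14): the stated order contradicts the simple trend.
The exception is (C): Si's larger, more diffuse 3p orbitals accept an added electron slightly more readily than C's compact 2p.

(C)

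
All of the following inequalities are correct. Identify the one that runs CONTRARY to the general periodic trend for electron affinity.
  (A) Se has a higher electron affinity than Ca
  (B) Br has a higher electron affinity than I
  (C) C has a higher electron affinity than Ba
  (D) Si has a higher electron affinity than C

(D)

The general trend: electron affinity increases across a period and decreases down a group.
(A) Se (period 4, group 16) vs Ca (period 4, group 2): the stated order agrees with the simple trend.
(B) Br (period 4, group 17) vs I (period 5, group 17): the stated order agrees with the simple trend.
(C) C (period 2, group 14) vs Ba (period 6, group 2): the stated order agrees with the simple trend.
(D) Si (period 3, group 14) vs C (period 2, group 14): the stated order contradicts the simple trend.
The exception is (D): Si's larger, more diffuse 3p orbitals accept an added electron slightly more readily than C's compact 2p.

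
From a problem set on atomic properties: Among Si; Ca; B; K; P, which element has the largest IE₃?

Ca

The third ionization energy removes an electron from the +2 ion. For each element: Si²⁺ still has 2 valence electrons; Ca²⁺ is the bare [Ar] core; B²⁺ still has 1 valence electron; K²⁺ is already 1 electron into the core; P²⁺ still has 3 valence electrons.
Pulling an electron out of a noble-gas core costs far more than removing a remaining valence electron, so K and Ca sit at the high end of IE_3.
Valence configurations: Si²⁺ [Ne]3s², B²⁺ [He]2s¹, P²⁺ [Ne]3s²3p¹.
P²⁺ loses a lone 3p electron whereas Si²⁺ must break into a filled 3s² pair, so IE_3(Si) > IE_3(P) even though P has the higher nuclear charge.
The numbers (kJ/mol): Si 3232, Ca 4912, B 3660, K 4420, P 2914.
So the third ionization energies run P < Si < B < K < Ca.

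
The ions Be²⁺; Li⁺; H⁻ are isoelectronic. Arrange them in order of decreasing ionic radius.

All of these have 2 electrons, so size is governed by nuclear charge alone: the more protons, the stronger the pull on the same electron cloud, and the smaller the ion.
Nuclear charges: Be²⁺ (Z=4), Li⁺ (Z=3), H⁻ (Z=1).
Largest to smallest: H⁻ > Li⁺ > Be²⁺.

H⁻, Li⁺, Be²⁺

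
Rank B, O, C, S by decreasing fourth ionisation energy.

The fourth ionization energy removes an electron from the +3 ion. For each element: B³⁺ is the bare [He] core; O³⁺ still has 3 valence electrons; C³⁺ still has 1 valence electron; S³⁺ still has 3 valence electrons.
Pulling an electron out of a noble-gas core costs far more than removing a remaining valence electron, so B sits at the high end of IE_4.
Valence configurations: O³⁺ [He]2s²2p¹, C³⁺ [He]2s¹, S³⁺ [Ne]3s²3p¹.
Tabulated IE_4 (kJ/mol): B 25026, O 7469, C 6223, S 4556.
So the fourth ionization energies run S < C < O < B.

B, O, C, S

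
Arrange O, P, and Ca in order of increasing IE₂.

Ca < P < O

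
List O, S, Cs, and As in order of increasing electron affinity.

O is in period 2, group 16; S is in period 3, group 16; As is in period 4, group 15; Cs is in period 6, group 1.
Electron affinity generally becomes more exothermic across a period toward the halogens and less exothermic down a group.
These span different periods and groups, so the two trends combine.
As > Cs: relative to Cs, both the across-period and down-group shifts push As's electron affinity up.
O > As: both effects reinforce here, so O is clearly the higher of the two.
S > O: this pair runs against the simple trend — see the exception note.
Note the exception: S has a higher electron affinity than O, contrary to the simple trend — the compact 2p subshell of O repels the added electron more than S's larger 3p does.
For reference (kJ/mol): O 141, S 200, As 78, Cs 46.
So from lowest to highest: Cs < As < O < S.

Cs < As < O < S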